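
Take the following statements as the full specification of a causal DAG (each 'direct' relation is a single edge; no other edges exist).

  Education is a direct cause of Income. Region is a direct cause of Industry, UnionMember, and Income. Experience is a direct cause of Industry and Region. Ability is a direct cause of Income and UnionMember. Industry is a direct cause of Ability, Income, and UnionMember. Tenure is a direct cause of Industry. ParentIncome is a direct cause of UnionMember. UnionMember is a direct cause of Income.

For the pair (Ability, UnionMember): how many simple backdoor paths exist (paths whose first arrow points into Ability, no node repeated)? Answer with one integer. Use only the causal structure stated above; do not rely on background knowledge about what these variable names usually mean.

7

A backdoor path from Ability to UnionMember is any simple undirected path whose first edge points into Ability (i.e. leaves Ability via a parent).
Parents of Ability: {Industry}.
Enumerating:
  P1: Ability <- Industry <- Experience -> Region -> UnionMember
  P2: Ability <- Industry <- Experience -> Region -> Income <- UnionMember
  P3: Ability <- Industry <- Region -> UnionMember
  P4: Ability <- Industry <- Region -> Income <- UnionMember
  P5: Ability <- Industry -> UnionMember
  P6: Ability <- Industry -> Income <- Region -> UnionMember
  P7: Ability <- Industry -> Income <- UnionMember
That exhausts the simple backdoor paths. Count: 7.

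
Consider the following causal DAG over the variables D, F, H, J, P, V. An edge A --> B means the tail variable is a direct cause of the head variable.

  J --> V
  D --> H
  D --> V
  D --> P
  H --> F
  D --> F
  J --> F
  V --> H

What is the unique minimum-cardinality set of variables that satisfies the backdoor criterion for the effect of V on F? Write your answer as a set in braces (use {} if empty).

Variables eligible for adjustment (non-descendants of V, excluding V and F): {D, J, P}.
Backdoor paths from V to F:
  P1: V <- D -> H -> F
  P2: V <- D -> F
  P3: V <- J -> F
The empty set is not sufficient: P1 (V <- D -> H -> F) has no collider blocking it and no conditioned non-collider, so it is open.
Try {D, J}:
  P1: blocked at fork node D ∈ conditioning set.
  P2: blocked at fork node D ∈ conditioning set.
  P3: blocked at fork node J ∈ conditioning set.
{D, J} contains no descendant of V and blocks every backdoor path.
Every element of {D, J} is needed (dropping D leaves P1 open; dropping J leaves P3 open), so no proper subset is valid.
Among all size-2 subsets of the eligible variables, only {D, J} blocks every backdoor path, so it is the unique smallest valid adjustment set.

{D, J}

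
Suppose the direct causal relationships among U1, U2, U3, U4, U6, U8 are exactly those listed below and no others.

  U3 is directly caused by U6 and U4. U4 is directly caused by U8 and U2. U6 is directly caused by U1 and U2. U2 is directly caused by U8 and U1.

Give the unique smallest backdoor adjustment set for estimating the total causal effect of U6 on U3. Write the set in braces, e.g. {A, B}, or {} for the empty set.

Variables eligible for adjustment (non-descendants of U6, excluding U6 and U3): {U1, U2, U4, U8}.
Backdoor paths from U6 to U3:
  P1: U6 <- U1 -> U2 <- U8 -> U4 -> U3
  P2: U6 <- U1 -> U2 -> U4 -> U3
  P3: U6 <- U2 <- U8 -> U4 -> U3
  P4: U6 <- U2 -> U4 -> U3
The empty set is not sufficient: P2 (U6 <- U1 -> U2 -> U4 -> U3) has no collider blocking it and no conditioned non-collider, so it is open.
Try {U4}:
  P1: blocked at chain node U4 ∈ conditioning set.
  P2: blocked at chain node U4 ∈ conditioning set.
  P3: blocked at chain node U4 ∈ conditioning set.
  P4: blocked at chain node U4 ∈ conditioning set.
{U4} contains no descendant of U6 and blocks every backdoor path.
No other singleton works — e.g. {U1} leaves P3 open — so {U4} is the unique smallest valid adjustment set.

{U4}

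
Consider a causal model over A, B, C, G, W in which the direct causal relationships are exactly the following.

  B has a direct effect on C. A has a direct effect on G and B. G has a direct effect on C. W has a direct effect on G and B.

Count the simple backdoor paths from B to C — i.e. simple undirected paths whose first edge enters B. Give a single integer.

2

A backdoor path from B to C is any simple undirected path whose first edge points into B (i.e. leaves B via a parent).
Parents of B: {A, W}.
Enumerating:
  P1: B <- A -> G -> C
  P2: B <- W -> G -> C
That exhausts the simple backdoor paths. Count: 2.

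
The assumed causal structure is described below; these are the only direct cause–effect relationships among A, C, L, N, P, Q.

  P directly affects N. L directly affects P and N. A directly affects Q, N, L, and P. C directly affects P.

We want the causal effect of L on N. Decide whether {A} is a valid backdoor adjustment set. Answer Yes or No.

Backdoor paths from L to N (paths whose first edge points into L):
  P1: L <- A -> P -> N
  P2: L <- A -> N
Condition 1 (no descendant of L in the set): holds — descendants of L are {N, P}; none are in {A}.
Condition 2 (every backdoor path blocked by {A}):
  P1: blocked at fork node A ∈ conditioning set.
  P2: blocked at fork node A ∈ conditioning set.
{A} satisfies the backdoor criterion.

Yes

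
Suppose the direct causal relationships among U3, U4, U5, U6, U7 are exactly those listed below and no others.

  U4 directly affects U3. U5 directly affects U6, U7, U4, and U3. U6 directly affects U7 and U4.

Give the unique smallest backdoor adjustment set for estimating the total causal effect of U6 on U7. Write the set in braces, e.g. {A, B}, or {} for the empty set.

Variables eligible for adjustment (non-descendants of U6, excluding U6 and U7): {U5}.
Backdoor paths from U6 to U7:
  P1: U6 <- U5 -> U7
The empty set is not sufficient: P1 (U6 <- U5 -> U7) has no collider blocking it and no conditioned non-collider, so it is open.
Try {U5}:
  P1: blocked at fork node U5 ∈ conditioning set.
{U5} contains no descendant of U6 and blocks every backdoor path.
{U5} is the unique smallest valid adjustment set.

{U5}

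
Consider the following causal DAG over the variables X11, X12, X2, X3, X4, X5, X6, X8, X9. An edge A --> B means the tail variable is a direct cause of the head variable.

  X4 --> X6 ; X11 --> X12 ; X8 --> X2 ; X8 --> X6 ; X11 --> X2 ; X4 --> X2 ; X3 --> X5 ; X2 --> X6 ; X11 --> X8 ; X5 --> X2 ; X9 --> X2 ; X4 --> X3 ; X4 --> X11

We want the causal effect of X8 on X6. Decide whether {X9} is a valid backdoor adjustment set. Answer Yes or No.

No

Backdoor paths from X8 to X6 (paths whose first edge points into X8):
  P1: X8 <- X11 <- X4 -> X3 -> X5 -> X2 -> X6
  P2: X8 <- X11 <- X4 -> X2 -> X6
  P3: X8 <- X11 <- X4 -> X6
  P4: X8 <- X11 -> X2 <- X4 -> X6
  P5: X8 <- X11 -> X2 <- X5 <- X3 <- X4 -> X6
  P6: X8 <- X11 -> X2 -> X6
Condition 1 (no descendant of X8 in the set): holds — descendants of X8 are {X2, X6}; none are in {X9}.
Condition 2 (every backdoor path blocked by {X9}):
  P1: open — no interior node is in the conditioning set.
  P2: open — no interior node is in the conditioning set.
  P3: open — no interior node is in the conditioning set.
  P4: blocked at collider X2 (neither it nor any descendant is in the conditioning set).
  P5: blocked at collider X2 (neither it nor any descendant is in the conditioning set).
  P6: open — no interior node is in the conditioning set.
{X9} does not satisfy the backdoor criterion.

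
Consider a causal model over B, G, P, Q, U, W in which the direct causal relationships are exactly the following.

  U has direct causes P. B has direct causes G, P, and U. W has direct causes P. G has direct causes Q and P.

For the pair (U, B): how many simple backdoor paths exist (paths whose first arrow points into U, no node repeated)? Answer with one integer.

A backdoor path from U to B is any simple undirected path whose first edge points into U (i.e. leaves U via a parent).
Parents of U: {P}.
Enumerating:
  P1: U <- P -> G -> B
  P2: U <- P -> B
That exhausts the simple backdoor paths. Count: 2.

2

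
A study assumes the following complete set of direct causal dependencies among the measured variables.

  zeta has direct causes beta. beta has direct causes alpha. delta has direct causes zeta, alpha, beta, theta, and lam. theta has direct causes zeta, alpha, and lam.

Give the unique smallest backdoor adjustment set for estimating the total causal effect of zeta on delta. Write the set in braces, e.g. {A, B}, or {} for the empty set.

Variables eligible for adjustment (non-descendants of zeta, excluding zeta and delta): {alpha, beta, lam}.
Backdoor paths from zeta to delta:
  P1: zeta <- beta <- alpha -> theta <- lam -> delta
  P2: zeta <- beta <- alpha -> theta -> delta
  P3: zeta <- beta <- alpha -> delta
  P4: zeta <- beta -> delta
The empty set is not sufficient: P2 (zeta <- beta <- alpha -> theta -> delta) has no collider blocking it and no conditioned non-collider, so it is open.
Try {beta}:
  P1: blocked at chain node beta ∈ conditioning set.
  P2: blocked at chain node beta ∈ conditioning set.
  P3: blocked at chain node beta ∈ conditioning set.
  P4: blocked at fork node beta ∈ conditioning set.
{beta} contains no descendant of zeta and blocks every backdoor path.
No other singleton works — e.g. {lam} leaves P2 open — so {beta} is the unique smallest valid adjustment set.

{beta}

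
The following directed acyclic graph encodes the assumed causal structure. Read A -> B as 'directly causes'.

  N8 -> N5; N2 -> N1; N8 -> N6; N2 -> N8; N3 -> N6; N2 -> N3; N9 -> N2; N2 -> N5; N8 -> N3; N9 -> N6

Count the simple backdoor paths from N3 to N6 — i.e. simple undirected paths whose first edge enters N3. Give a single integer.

6

A backdoor path from N3 to N6 is any simple undirected path whose first edge points into N3 (i.e. leaves N3 via a parent).
Parents of N3: {N2, N8}.
Enumerating:
  P1: N3 <- N2 <- N9 -> N6
  P2: N3 <- N2 -> N8 -> N6
  P3: N3 <- N2 -> N5 <- N8 -> N6
  P4: N3 <- N8 <- N2 <- N9 -> N6
  P5: N3 <- N8 -> N5 <- N2 <- N9 -> N6
  P6: N3 <- N8 -> N6
That exhausts the simple backdoor paths. Count: 6.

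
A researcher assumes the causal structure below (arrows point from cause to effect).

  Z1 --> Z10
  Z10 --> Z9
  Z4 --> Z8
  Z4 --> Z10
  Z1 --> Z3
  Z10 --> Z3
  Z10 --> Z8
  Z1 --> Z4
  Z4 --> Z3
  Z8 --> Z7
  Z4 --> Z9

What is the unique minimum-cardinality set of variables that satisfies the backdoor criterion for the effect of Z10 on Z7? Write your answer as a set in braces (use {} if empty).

{Z4}

Variables eligible for adjustment (non-descendants of Z10, excluding Z10 and Z7): {Z1, Z4}.
Backdoor paths from Z10 to Z7:
  P1: Z10 <- Z1 -> Z4 -> Z8 -> Z7
  P2: Z10 <- Z1 -> Z3 <- Z4 -> Z8 -> Z7
  P3: Z10 <- Z4 -> Z8 -> Z7
The empty set is not sufficient: P1 (Z10 <- Z1 -> Z4 -> Z8 -> Z7) has no collider blocking it and no conditioned non-collider, so it is open.
Try {Z4}:
  P1: blocked at chain node Z4 ∈ conditioning set.
  P2: blocked at collider Z3 (neither it nor any descendant is in the conditioning set).
  P3: blocked at fork node Z4 ∈ conditioning set.
{Z4} contains no descendant of Z10 and blocks every backdoor path.
No other singleton works — e.g. {Z1} leaves P3 open — so {Z4} is the unique smallest valid adjustment set.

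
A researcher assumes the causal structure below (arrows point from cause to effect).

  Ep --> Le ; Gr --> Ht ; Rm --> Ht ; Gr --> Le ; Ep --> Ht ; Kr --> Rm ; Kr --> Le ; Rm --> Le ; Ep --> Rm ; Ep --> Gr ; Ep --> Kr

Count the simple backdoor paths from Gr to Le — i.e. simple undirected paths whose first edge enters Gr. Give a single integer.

A backdoor path from Gr to Le is any simple undirected path whose first edge points into Gr (i.e. leaves Gr via a parent).
Parents of Gr: {Ep}.
Enumerating:
  P1: Gr <- Ep -> Kr -> Rm -> Le
  P2: Gr <- Ep -> Kr -> Le
  P3: Gr <- Ep -> Rm <- Kr -> Le
  P4: Gr <- Ep -> Rm -> Le
  P5: Gr <- Ep -> Le
  P6: Gr <- Ep -> Ht <- Rm <- Kr -> Le
  P7: Gr <- Ep -> Ht <- Rm -> Le
That exhausts the simple backdoor paths. Count: 7.

7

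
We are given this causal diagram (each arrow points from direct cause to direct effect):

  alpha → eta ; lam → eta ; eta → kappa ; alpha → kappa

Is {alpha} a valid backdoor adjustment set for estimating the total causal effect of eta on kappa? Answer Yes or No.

Yes

Backdoor paths from eta to kappa (paths whose first edge points into eta):
  P1: eta <- alpha -> kappa
Condition 1 (no descendant of eta in the set): holds — descendants of eta are {kappa}; none are in {alpha}.
Condition 2 (every backdoor path blocked by {alpha}):
  P1: blocked at fork node alpha ∈ conditioning set.
{alpha} satisfies the backdoor criterion.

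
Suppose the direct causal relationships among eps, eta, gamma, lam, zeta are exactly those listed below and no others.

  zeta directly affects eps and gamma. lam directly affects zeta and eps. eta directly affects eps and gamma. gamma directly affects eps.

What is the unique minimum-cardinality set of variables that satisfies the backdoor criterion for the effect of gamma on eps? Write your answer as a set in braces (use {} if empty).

Variables eligible for adjustment (non-descendants of gamma, excluding gamma and eps): {eta, lam, zeta}.
Backdoor paths from gamma to eps:
  P1: gamma <- eta -> eps
  P2: gamma <- zeta <- lam -> eps
  P3: gamma <- zeta -> eps
The empty set is not sufficient: P1 (gamma <- eta -> eps) has no collider blocking it and no conditioned non-collider, so it is open.
Try {eta, zeta}:
  P1: blocked at fork node eta ∈ conditioning set.
  P2: blocked at chain node zeta ∈ conditioning set.
  P3: blocked at fork node zeta ∈ conditioning set.
{eta, zeta} contains no descendant of gamma and blocks every backdoor path.
Every element of {eta, zeta} is needed (dropping eta leaves P1 open; dropping zeta leaves P2 open), so no proper subset is valid.
Among all size-2 subsets of the eligible variables, only {eta, zeta} blocks every backdoor path, so it is the unique smallest valid adjustment set.

{eta, zeta}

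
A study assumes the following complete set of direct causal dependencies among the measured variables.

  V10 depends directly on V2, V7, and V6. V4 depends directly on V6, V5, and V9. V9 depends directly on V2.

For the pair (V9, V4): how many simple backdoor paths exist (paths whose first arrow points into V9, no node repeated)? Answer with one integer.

1

A backdoor path from V9 to V4 is any simple undirected path whose first edge points into V9 (i.e. leaves V9 via a parent).
Parents of V9: {V2}.
Enumerating:
  P1: V9 <- V2 -> V10 <- V6 -> V4
That exhausts the simple backdoor paths. Count: 1.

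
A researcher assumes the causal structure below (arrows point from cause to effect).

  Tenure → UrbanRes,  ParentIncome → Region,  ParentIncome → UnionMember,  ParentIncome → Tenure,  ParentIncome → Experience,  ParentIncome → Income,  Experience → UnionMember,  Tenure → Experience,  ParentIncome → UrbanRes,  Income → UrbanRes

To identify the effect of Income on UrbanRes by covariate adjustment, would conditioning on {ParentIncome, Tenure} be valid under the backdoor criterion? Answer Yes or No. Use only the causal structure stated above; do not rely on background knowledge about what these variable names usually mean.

Yes

Backdoor paths from Income to UrbanRes (paths whose first edge points into Income):
  P1: Income <- ParentIncome -> Tenure -> UrbanRes
  P2: Income <- ParentIncome -> Experience <- Tenure -> UrbanRes
  P3: Income <- ParentIncome -> UrbanRes
  P4: Income <- ParentIncome -> UnionMember <- Experience <- Tenure -> UrbanRes
Condition 1 (no descendant of Income in the set): holds — descendants of Income are {UrbanRes}; none are in {ParentIncome, Tenure}.
Condition 2 (every backdoor path blocked by {ParentIncome, Tenure}):
  P1: blocked at fork node ParentIncome ∈ conditioning set.
  P2: blocked at fork node ParentIncome ∈ conditioning set.
  P3: blocked at fork node ParentIncome ∈ conditioning set.
  P4: blocked at fork node ParentIncome ∈ conditioning set.
{ParentIncome, Tenure} satisfies the backdoor criterion.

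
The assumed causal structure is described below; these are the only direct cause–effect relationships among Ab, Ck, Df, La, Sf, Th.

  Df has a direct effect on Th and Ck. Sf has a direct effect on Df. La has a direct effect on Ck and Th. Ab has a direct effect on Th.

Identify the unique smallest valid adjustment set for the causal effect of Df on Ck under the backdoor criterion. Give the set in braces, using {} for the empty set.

Variables eligible for adjustment (non-descendants of Df, excluding Df and Ck): {Ab, La, Sf}.
Backdoor paths from Df to Ck:
  (none)
With no backdoor paths the empty set already satisfies the criterion, and it is trivially minimal.

{}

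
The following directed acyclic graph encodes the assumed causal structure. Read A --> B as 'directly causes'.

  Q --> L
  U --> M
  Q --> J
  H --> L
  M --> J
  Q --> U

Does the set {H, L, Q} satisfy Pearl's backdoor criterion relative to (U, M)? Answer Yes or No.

Backdoor paths from U to M (paths whose first edge points into U):
  P1: U <- Q -> J <- M
Condition 1 (no descendant of U in the set): holds — descendants of U are {J, M}; none are in {H, L, Q}.
Condition 2 (every backdoor path blocked by {H, L, Q}):
  P1: blocked at fork node Q ∈ conditioning set.
{H, L, Q} satisfies the backdoor criterion.

Yes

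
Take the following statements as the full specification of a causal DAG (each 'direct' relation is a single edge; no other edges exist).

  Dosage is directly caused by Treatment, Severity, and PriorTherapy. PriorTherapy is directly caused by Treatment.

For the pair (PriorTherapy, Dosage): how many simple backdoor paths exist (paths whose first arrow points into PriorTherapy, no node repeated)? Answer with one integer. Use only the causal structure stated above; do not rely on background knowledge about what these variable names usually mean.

A backdoor path from PriorTherapy to Dosage is any simple undirected path whose first edge points into PriorTherapy (i.e. leaves PriorTherapy via a parent).
Parents of PriorTherapy: {Treatment}.
Enumerating:
  P1: PriorTherapy <- Treatment -> Dosage
That exhausts the simple backdoor paths. Count: 1.

1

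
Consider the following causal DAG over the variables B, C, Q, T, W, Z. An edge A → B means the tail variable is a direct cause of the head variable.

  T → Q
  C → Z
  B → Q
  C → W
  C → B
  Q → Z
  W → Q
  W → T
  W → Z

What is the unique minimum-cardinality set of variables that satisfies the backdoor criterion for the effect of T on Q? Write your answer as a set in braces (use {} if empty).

Variables eligible for adjustment (non-descendants of T, excluding T and Q): {B, C, W}.
Backdoor paths from T to Q:
  P1: T <- W <- C -> B -> Q
  P2: T <- W <- C -> Z <- Q
  P3: T <- W -> Q
  P4: T <- W -> Z <- C -> B -> Q
  P5: T <- W -> Z <- Q
The empty set is not sufficient: P1 (T <- W <- C -> B -> Q) has no collider blocking it and no conditioned non-collider, so it is open.
Try {W}:
  P1: blocked at chain node W ∈ conditioning set.
  P2: blocked at chain node W ∈ conditioning set.
  P3: blocked at fork node W ∈ conditioning set.
  P4: blocked at fork node W ∈ conditioning set.
  P5: blocked at fork node W ∈ conditioning set.
{W} contains no descendant of T and blocks every backdoor path.
No other singleton works — e.g. {C} leaves P3 open — so {W} is the unique smallest valid adjustment set.

{W}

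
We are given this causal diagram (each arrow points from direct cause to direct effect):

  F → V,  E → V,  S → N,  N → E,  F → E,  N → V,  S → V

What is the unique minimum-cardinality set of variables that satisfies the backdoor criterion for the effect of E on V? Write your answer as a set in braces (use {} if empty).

Variables eligible for adjustment (non-descendants of E, excluding E and V): {F, N, S}.
Backdoor paths from E to V:
  P1: E <- F -> V
  P2: E <- N <- S -> V
  P3: E <- N -> V
The empty set is not sufficient: P1 (E <- F -> V) has no collider blocking it and no conditioned non-collider, so it is open.
Try {F, N}:
  P1: blocked at fork node F ∈ conditioning set.
  P2: blocked at chain node N ∈ conditioning set.
  P3: blocked at fork node N ∈ conditioning set.
{F, N} contains no descendant of E and blocks every backdoor path.
Every element of {F, N} is needed (dropping F leaves P1 open; dropping N leaves P2 open), so no proper subset is valid.
Among all size-2 subsets of the eligible variables, only {F, N} blocks every backdoor path, so it is the unique smallest valid adjustment set.

{F, N}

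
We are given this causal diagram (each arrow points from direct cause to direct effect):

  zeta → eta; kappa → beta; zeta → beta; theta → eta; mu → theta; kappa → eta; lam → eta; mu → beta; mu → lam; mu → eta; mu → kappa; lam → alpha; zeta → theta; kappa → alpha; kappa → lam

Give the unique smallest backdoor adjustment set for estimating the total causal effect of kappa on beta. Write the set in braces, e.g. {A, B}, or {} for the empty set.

Variables eligible for adjustment (non-descendants of kappa, excluding kappa and beta): {mu, theta, zeta}.
Backdoor paths from kappa to beta:
  P1: kappa <- mu -> theta <- zeta -> beta
  P2: kappa <- mu -> theta -> eta <- zeta -> beta
  P3: kappa <- mu -> lam -> eta <- zeta -> beta
  P4: kappa <- mu -> lam -> eta <- theta <- zeta -> beta
  P5: kappa <- mu -> beta
  P6: kappa <- mu -> eta <- zeta -> beta
  P7: kappa <- mu -> eta <- theta <- zeta -> beta
The empty set is not sufficient: P5 (kappa <- mu -> beta) has no collider blocking it and no conditioned non-collider, so it is open.
Try {mu}:
  P1: blocked at fork node mu ∈ conditioning set.
  P2: blocked at fork node mu ∈ conditioning set.
  P3: blocked at fork node mu ∈ conditioning set.
  P4: blocked at fork node mu ∈ conditioning set.
  P5: blocked at fork node mu ∈ conditioning set.
  P6: blocked at fork node mu ∈ conditioning set.
  P7: blocked at fork node mu ∈ conditioning set.
{mu} contains no descendant of kappa and blocks every backdoor path.
No other singleton works — e.g. {zeta} leaves P5 open — so {mu} is the unique smallest valid adjustment set.

{mu}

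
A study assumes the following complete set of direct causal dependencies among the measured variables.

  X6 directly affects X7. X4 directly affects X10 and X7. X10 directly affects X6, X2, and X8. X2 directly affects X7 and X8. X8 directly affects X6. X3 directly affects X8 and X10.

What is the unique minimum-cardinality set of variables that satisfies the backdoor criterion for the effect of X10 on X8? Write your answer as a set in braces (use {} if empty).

Variables eligible for adjustment (non-descendants of X10, excluding X10 and X8): {X3, X4}.
Backdoor paths from X10 to X8:
  P1: X10 <- X3 -> X8
  P2: X10 <- X4 -> X7 <- X2 -> X8
  P3: X10 <- X4 -> X7 <- X6 <- X8
The empty set is not sufficient: P1 (X10 <- X3 -> X8) has no collider blocking it and no conditioned non-collider, so it is open.
Try {X3}:
  P1: blocked at fork node X3 ∈ conditioning set.
  P2: blocked at collider X7 (neither it nor any descendant is in the conditioning set).
  P3: blocked at collider X7 (neither it nor any descendant is in the conditioning set).
{X3} contains no descendant of X10 and blocks every backdoor path.
No other singleton works — e.g. {X4} leaves P1 open — so {X3} is the unique smallest valid adjustment set.

{X3}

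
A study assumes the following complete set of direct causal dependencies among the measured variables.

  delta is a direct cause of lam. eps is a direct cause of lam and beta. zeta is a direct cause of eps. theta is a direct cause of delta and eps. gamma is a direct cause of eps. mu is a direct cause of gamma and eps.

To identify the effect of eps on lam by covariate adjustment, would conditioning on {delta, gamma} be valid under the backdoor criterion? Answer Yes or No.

Backdoor paths from eps to lam (paths whose first edge points into eps):
  P1: eps <- theta -> delta -> lam
Condition 1 (no descendant of eps in the set): holds — descendants of eps are {beta, lam}; none are in {delta, gamma}.
Condition 2 (every backdoor path blocked by {delta, gamma}):
  P1: blocked at chain node delta ∈ conditioning set.
{delta, gamma} satisfies the backdoor criterion.

Yes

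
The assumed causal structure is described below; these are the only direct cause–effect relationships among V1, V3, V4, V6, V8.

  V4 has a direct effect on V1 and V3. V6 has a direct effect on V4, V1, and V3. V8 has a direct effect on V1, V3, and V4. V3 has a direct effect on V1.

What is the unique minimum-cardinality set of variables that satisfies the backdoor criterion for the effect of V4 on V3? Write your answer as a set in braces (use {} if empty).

{V6, V8}

Variables eligible for adjustment (non-descendants of V4, excluding V4 and V3): {V6, V8}.
Backdoor paths from V4 to V3:
  P1: V4 <- V8 -> V3
  P2: V4 <- V8 -> V1 <- V6 -> V3
  P3: V4 <- V8 -> V1 <- V3
  P4: V4 <- V6 -> V3
  P5: V4 <- V6 -> V1 <- V8 -> V3
  P6: V4 <- V6 -> V1 <- V3
The empty set is not sufficient: P1 (V4 <- V8 -> V3) has no collider blocking it and no conditioned non-collider, so it is open.
Try {V6, V8}:
  P1: blocked at fork node V8 ∈ conditioning set.
  P2: blocked at fork node V8 ∈ conditioning set.
  P3: blocked at fork node V8 ∈ conditioning set.
  P4: blocked at fork node V6 ∈ conditioning set.
  P5: blocked at fork node V6 ∈ conditioning set.
  P6: blocked at fork node V6 ∈ conditioning set.
{V6, V8} contains no descendant of V4 and blocks every backdoor path.
Every element of {V6, V8} is needed (dropping V6 leaves P4 open; dropping V8 leaves P1 open), so no proper subset is valid.
Among all size-2 subsets of the eligible variables, only {V6, V8} blocks every backdoor path, so it is the unique smallest valid adjustment set.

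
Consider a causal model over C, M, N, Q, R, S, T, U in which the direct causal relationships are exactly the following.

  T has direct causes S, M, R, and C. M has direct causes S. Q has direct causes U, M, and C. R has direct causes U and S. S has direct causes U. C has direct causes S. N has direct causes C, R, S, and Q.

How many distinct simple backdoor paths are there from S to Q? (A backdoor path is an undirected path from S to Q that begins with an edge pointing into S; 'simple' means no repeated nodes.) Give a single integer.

7

A backdoor path from S to Q is any simple undirected path whose first edge points into S (i.e. leaves S via a parent).
Parents of S: {U}.
Enumerating:
  P1: S <- U -> R -> T <- C -> Q
  P2: S <- U -> R -> T <- C -> N <- Q
  P3: S <- U -> R -> T <- M -> Q
  P4: S <- U -> R -> N <- C -> T <- M -> Q
  P5: S <- U -> R -> N <- C -> Q
  P6: S <- U -> R -> N <- Q
  P7: S <- U -> Q
That exhausts the simple backdoor paths. Count: 7.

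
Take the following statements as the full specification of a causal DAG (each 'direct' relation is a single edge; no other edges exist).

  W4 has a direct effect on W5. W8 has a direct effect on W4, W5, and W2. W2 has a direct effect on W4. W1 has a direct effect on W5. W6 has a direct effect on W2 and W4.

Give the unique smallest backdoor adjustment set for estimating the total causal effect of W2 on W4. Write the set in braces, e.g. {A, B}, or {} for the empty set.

{W6, W8}

Variables eligible for adjustment (non-descendants of W2, excluding W2 and W4): {W1, W6, W8}.
Backdoor paths from W2 to W4:
  P1: W2 <- W8 -> W4
  P2: W2 <- W8 -> W5 <- W4
  P3: W2 <- W6 -> W4
The empty set is not sufficient: P1 (W2 <- W8 -> W4) has no collider blocking it and no conditioned non-collider, so it is open.
Try {W6, W8}:
  P1: blocked at fork node W8 ∈ conditioning set.
  P2: blocked at fork node W8 ∈ conditioning set.
  P3: blocked at fork node W6 ∈ conditioning set.
{W6, W8} contains no descendant of W2 and blocks every backdoor path.
Every element of {W6, W8} is needed (dropping W6 leaves P3 open; dropping W8 leaves P1 open), so no proper subset is valid.
Among all size-2 subsets of the eligible variables, only {W6, W8} blocks every backdoor path, so it is the unique smallest valid adjustment set.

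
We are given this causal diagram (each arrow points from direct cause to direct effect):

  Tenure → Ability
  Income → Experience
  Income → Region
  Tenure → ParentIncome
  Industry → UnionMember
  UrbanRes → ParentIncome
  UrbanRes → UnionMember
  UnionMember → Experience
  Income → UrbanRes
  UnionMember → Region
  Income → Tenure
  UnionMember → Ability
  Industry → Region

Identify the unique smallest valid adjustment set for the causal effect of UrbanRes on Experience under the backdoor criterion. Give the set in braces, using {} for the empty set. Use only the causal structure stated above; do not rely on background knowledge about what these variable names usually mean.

{Income}

Variables eligible for adjustment (non-descendants of UrbanRes, excluding UrbanRes and Experience): {Income, Industry, Tenure}.
Backdoor paths from UrbanRes to Experience:
  P1: UrbanRes <- Income -> Tenure -> Ability <- UnionMember -> Experience
  P2: UrbanRes <- Income -> Region <- Industry -> UnionMember -> Experience
  P3: UrbanRes <- Income -> Region <- UnionMember -> Experience
  P4: UrbanRes <- Income -> Experience
The empty set is not sufficient: P4 (UrbanRes <- Income -> Experience) has no collider blocking it and no conditioned non-collider, so it is open.
Try {Income}:
  P1: blocked at fork node Income ∈ conditioning set.
  P2: blocked at fork node Income ∈ conditioning set.
  P3: blocked at fork node Income ∈ conditioning set.
  P4: blocked at fork node Income ∈ conditioning set.
{Income} contains no descendant of UrbanRes and blocks every backdoor path.
No other singleton works — e.g. {Industry} leaves P4 open — so {Income} is the unique smallest valid adjustment set.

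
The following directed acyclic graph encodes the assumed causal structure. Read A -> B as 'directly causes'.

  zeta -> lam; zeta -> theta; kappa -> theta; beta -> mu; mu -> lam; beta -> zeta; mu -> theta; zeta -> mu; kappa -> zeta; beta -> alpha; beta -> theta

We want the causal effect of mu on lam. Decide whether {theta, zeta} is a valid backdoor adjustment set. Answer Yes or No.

Backdoor paths from mu to lam (paths whose first edge points into mu):
  P1: mu <- beta -> zeta -> lam
  P2: mu <- beta -> theta <- kappa -> zeta -> lam
  P3: mu <- beta -> theta <- zeta -> lam
  P4: mu <- zeta -> lam
Condition 1 (no descendant of mu in the set): FAILS — theta is a descendant of mu.
Condition 2 (every backdoor path blocked by {theta, zeta}):
  P1: blocked at chain node zeta ∈ conditioning set.
  P2: blocked at chain node zeta ∈ conditioning set.
  P3: blocked at fork node zeta ∈ conditioning set.
  P4: blocked at fork node zeta ∈ conditioning set.
{theta, zeta} does not satisfy the backdoor criterion.

No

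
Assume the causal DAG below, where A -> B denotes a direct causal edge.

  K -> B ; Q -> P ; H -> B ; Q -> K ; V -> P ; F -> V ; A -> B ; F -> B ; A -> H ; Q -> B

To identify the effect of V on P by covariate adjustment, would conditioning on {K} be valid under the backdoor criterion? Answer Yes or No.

Yes

Backdoor paths from V to P (paths whose first edge points into V):
  P1: V <- F -> B <- Q -> P
  P2: V <- F -> B <- K <- Q -> P
Condition 1 (no descendant of V in the set): holds — descendants of V are {P}; none are in {K}.
Condition 2 (every backdoor path blocked by {K}):
  P1: blocked at collider B (neither it nor any descendant is in the conditioning set).
  P2: blocked at collider B (neither it nor any descendant is in the conditioning set).
{K} satisfies the backdoor criterion.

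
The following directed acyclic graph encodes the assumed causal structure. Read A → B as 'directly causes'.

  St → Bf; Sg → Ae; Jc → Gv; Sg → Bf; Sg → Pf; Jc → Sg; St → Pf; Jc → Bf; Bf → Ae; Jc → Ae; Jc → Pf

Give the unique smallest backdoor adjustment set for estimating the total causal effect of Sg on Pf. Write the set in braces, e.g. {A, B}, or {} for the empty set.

Variables eligible for adjustment (non-descendants of Sg, excluding Sg and Pf): {Gv, Jc, St}.
Backdoor paths from Sg to Pf:
  P1: Sg <- Jc -> Bf <- St -> Pf
  P2: Sg <- Jc -> Ae <- Bf <- St -> Pf
  P3: Sg <- Jc -> Pf
The empty set is not sufficient: P3 (Sg <- Jc -> Pf) has no collider blocking it and no conditioned non-collider, so it is open.
Try {Jc}:
  P1: blocked at fork node Jc ∈ conditioning set.
  P2: blocked at fork node Jc ∈ conditioning set.
  P3: blocked at fork node Jc ∈ conditioning set.
{Jc} contains no descendant of Sg and blocks every backdoor path.
No other singleton works — e.g. {Gv} leaves P3 open — so {Jc} is the unique smallest valid adjustment set.

{Jc}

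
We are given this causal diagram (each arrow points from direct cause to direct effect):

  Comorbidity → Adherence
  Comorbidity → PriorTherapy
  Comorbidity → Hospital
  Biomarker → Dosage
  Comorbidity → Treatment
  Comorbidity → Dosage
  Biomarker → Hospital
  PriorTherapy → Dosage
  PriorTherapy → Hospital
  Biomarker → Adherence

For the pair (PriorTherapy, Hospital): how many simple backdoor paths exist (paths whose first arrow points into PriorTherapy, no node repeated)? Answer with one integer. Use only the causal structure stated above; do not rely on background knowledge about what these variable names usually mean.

3

A backdoor path from PriorTherapy to Hospital is any simple undirected path whose first edge points into PriorTherapy (i.e. leaves PriorTherapy via a parent).
Parents of PriorTherapy: {Comorbidity}.
Enumerating:
  P1: PriorTherapy <- Comorbidity -> Dosage <- Biomarker -> Hospital
  P2: PriorTherapy <- Comorbidity -> Adherence <- Biomarker -> Hospital
  P3: PriorTherapy <- Comorbidity -> Hospital
That exhausts the simple backdoor paths. Count: 3.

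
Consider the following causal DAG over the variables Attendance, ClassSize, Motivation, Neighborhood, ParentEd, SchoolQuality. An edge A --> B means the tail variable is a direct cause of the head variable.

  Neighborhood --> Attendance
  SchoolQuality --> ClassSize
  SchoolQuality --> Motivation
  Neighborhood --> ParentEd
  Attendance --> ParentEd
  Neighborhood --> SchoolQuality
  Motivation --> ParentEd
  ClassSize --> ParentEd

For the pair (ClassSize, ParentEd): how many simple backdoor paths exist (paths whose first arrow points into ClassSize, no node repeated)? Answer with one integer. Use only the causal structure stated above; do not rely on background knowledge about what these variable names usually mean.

3

A backdoor path from ClassSize to ParentEd is any simple undirected path whose first edge points into ClassSize (i.e. leaves ClassSize via a parent).
Parents of ClassSize: {SchoolQuality}.
Enumerating:
  P1: ClassSize <- SchoolQuality <- Neighborhood -> Attendance -> ParentEd
  P2: ClassSize <- SchoolQuality <- Neighborhood -> ParentEd
  P3: ClassSize <- SchoolQuality -> Motivation -> ParentEd
That exhausts the simple backdoor paths. Count: 3.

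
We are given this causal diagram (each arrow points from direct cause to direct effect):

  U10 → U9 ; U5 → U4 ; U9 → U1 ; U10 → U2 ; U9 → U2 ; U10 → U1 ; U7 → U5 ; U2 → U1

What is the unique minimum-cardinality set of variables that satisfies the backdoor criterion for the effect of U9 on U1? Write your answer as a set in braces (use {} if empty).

Variables eligible for adjustment (non-descendants of U9, excluding U9 and U1): {U10, U4, U5, U7}.
Backdoor paths from U9 to U1:
  P1: U9 <- U10 -> U2 -> U1
  P2: U9 <- U10 -> U1
The empty set is not sufficient: P1 (U9 <- U10 -> U2 -> U1) has no collider blocking it and no conditioned non-collider, so it is open.
Try {U10}:
  P1: blocked at fork node U10 ∈ conditioning set.
  P2: blocked at fork node U10 ∈ conditioning set.
{U10} contains no descendant of U9 and blocks every backdoor path.
No other singleton works — e.g. {U7} leaves P1 open — so {U10} is the unique smallest valid adjustment set.

{U10}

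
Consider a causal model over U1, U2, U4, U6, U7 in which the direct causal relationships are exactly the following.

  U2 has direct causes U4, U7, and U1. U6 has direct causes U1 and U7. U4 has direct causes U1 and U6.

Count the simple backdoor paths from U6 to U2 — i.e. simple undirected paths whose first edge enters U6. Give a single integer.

3

A backdoor path from U6 to U2 is any simple undirected path whose first edge points into U6 (i.e. leaves U6 via a parent).
Parents of U6: {U1, U7}.
Enumerating:
  P1: U6 <- U7 -> U2
  P2: U6 <- U1 -> U4 -> U2
  P3: U6 <- U1 -> U2
That exhausts the simple backdoor paths. Count: 3.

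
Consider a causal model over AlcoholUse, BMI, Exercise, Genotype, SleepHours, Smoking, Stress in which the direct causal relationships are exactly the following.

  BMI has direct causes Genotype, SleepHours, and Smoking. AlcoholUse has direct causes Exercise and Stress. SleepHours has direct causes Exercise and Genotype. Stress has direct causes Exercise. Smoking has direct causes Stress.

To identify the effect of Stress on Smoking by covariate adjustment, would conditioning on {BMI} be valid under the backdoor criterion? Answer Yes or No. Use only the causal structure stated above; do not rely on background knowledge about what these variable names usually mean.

No

Backdoor paths from Stress to Smoking (paths whose first edge points into Stress):
  P1: Stress <- Exercise -> SleepHours <- Genotype -> BMI <- Smoking
  P2: Stress <- Exercise -> SleepHours -> BMI <- Smoking
Condition 1 (no descendant of Stress in the set): FAILS — BMI is a descendant of Stress.
Condition 2 (every backdoor path blocked by {BMI}):
  P1: open — collider(s) SleepHours, BMI are conditioned on (or have a conditioned descendant) and no non-collider on the path is in the set.
  P2: open — collider(s) BMI are conditioned on (or have a conditioned descendant) and no non-collider on the path is in the set.
{BMI} does not satisfy the backdoor criterion.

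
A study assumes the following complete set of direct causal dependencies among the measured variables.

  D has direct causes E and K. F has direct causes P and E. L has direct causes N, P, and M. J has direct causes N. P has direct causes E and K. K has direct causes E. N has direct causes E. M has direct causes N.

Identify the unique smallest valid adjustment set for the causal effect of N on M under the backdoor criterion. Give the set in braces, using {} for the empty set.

Variables eligible for adjustment (non-descendants of N, excluding N and M): {D, E, F, K, P}.
Backdoor paths from N to M:
  P1: N <- E -> K -> P -> L <- M
  P2: N <- E -> P -> L <- M
  P3: N <- E -> D <- K -> P -> L <- M
  P4: N <- E -> F <- P -> L <- M
Each backdoor path contains an unconditioned collider, so every path is already blocked with the empty conditioning set:
  P1: blocked at collider L (neither it nor any descendant is in the conditioning set).
  P2: blocked at collider L (neither it nor any descendant is in the conditioning set).
  P3: blocked at collider D (neither it nor any descendant is in the conditioning set).
  P4: blocked at collider F (neither it nor any descendant is in the conditioning set).
The empty set is therefore the unique smallest valid set.

{}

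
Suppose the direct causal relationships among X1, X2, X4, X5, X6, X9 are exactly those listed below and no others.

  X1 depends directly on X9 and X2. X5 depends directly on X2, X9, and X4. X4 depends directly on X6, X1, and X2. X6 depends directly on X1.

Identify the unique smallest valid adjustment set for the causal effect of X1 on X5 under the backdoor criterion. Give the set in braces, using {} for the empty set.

Variables eligible for adjustment (non-descendants of X1, excluding X1 and X5): {X2, X9}.
Backdoor paths from X1 to X5:
  P1: X1 <- X9 -> X5
  P2: X1 <- X2 -> X4 -> X5
  P3: X1 <- X2 -> X5
The empty set is not sufficient: P1 (X1 <- X9 -> X5) has no collider blocking it and no conditioned non-collider, so it is open.
Try {X2, X9}:
  P1: blocked at fork node X9 ∈ conditioning set.
  P2: blocked at fork node X2 ∈ conditioning set.
  P3: blocked at fork node X2 ∈ conditioning set.
{X2, X9} contains no descendant of X1 and blocks every backdoor path.
Every element of {X2, X9} is needed (dropping X2 leaves P2 open; dropping X9 leaves P1 open), so no proper subset is valid.
Among all size-2 subsets of the eligible variables, only {X2, X9} blocks every backdoor path, so it is the unique smallest valid adjustment set.

{X2, X9}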